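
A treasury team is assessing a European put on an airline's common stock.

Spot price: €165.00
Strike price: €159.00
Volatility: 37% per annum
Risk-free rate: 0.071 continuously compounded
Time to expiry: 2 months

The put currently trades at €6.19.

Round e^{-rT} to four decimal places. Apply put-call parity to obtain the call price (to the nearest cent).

€14.07

e^(−rT) = e^(−0.071·0.1667) = 0.9882
Put-call parity: C − P = S − K·e^(−rT) = 165 − 159·0.9882 = 165 − 157.1238 = 7.8762
C = P + (C − P) = 6.19 + (7.8762) = 14.0662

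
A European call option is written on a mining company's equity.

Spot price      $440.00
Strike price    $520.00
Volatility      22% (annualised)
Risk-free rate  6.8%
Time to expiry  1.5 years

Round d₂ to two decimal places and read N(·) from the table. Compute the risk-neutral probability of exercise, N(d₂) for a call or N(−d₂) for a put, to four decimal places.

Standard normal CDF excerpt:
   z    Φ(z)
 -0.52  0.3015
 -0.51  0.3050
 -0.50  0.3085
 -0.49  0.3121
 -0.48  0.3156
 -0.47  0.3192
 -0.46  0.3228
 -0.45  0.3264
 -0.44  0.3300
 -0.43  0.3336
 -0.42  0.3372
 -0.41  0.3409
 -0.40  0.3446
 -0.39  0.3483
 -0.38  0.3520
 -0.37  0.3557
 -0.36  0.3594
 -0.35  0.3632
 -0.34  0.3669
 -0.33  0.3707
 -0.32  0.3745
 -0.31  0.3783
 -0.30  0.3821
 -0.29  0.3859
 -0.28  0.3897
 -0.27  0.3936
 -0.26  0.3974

0.3520

T = 1.5;  σ√T = 0.2694
ln(S/K) + (r + σ²/2)T = ln(440/520) + (0.068 + 0.22²/2)·1.5 = -0.1671 + 0.1383 = -0.0288
d₁ = -0.0288 / 0.2694 = -0.1067 ⇒ -0.11
d₂ = d₁ − σ√T = -0.1067 − 0.2694 = -0.3762 ⇒ -0.38
Pr(exercise) under Q = N(d₂) = 0.3520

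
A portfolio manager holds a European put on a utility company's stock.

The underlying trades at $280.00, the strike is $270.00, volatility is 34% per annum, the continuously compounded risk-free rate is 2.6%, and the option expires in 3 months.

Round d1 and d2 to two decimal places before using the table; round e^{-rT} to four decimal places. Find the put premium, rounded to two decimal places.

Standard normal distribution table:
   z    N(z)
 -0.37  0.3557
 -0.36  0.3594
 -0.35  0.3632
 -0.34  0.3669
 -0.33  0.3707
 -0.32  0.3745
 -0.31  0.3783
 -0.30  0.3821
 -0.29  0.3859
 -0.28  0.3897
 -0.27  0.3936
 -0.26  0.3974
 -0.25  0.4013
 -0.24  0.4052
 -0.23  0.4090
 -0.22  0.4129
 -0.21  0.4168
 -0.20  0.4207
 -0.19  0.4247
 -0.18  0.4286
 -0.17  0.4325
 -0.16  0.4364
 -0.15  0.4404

σ√T = 0.34·√0.25 = 0.1700
ln(S/K) + (r + σ²/2)T = ln(280/270) + (0.026 + 0.34²/2)·0.25 = 0.0364 + 0.0210 = 0.0573
d₁ = 0.0573 / 0.1700 = 0.3372 ≈ 0.34
d₂ = d₁ − σ√T = 0.3372 − 0.1700 = 0.1672 ≈ 0.17
e^(−rT) = e^(−0.026·0.25) = 0.9935
N(−d₂) = N(-0.17) = 0.4325;  N(−d₁) = N(-0.34) = 0.3669
P = 270·0.9935·0.4325 − 280·0.3669 = 116.0160 − 102.7320 = 13.2840

$13.28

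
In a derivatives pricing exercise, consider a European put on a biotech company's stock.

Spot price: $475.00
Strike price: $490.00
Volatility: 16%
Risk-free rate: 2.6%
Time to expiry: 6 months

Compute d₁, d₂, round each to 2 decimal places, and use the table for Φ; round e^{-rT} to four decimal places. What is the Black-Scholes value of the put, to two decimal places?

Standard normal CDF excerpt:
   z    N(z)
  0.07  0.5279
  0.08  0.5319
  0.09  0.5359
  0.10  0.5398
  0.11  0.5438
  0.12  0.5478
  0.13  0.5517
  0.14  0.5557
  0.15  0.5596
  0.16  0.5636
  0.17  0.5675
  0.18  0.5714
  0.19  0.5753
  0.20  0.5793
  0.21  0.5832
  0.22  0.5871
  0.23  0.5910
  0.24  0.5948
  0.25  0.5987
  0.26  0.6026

σ√T = 0.16·√0.5 = 0.1131
d₁ = [ln(475/490) + (0.026 + ½·0.16²)·0.5] / (σ√T) = (-0.0311 + 0.0194) / 0.1131 = -0.1033 → -0.10
d₂ = -0.1033 − 0.1131 = -0.2165 → -0.22
e^(−rT) = e^(−0.026·0.5) = 0.9871
N(−d₂) = N(0.22) = 0.5871;  N(−d₁) = N(0.10) = 0.5398
P = 490·0.9871·0.5871 − 475·0.5398 = 283.9679 − 256.4050 = 27.5629

$27.56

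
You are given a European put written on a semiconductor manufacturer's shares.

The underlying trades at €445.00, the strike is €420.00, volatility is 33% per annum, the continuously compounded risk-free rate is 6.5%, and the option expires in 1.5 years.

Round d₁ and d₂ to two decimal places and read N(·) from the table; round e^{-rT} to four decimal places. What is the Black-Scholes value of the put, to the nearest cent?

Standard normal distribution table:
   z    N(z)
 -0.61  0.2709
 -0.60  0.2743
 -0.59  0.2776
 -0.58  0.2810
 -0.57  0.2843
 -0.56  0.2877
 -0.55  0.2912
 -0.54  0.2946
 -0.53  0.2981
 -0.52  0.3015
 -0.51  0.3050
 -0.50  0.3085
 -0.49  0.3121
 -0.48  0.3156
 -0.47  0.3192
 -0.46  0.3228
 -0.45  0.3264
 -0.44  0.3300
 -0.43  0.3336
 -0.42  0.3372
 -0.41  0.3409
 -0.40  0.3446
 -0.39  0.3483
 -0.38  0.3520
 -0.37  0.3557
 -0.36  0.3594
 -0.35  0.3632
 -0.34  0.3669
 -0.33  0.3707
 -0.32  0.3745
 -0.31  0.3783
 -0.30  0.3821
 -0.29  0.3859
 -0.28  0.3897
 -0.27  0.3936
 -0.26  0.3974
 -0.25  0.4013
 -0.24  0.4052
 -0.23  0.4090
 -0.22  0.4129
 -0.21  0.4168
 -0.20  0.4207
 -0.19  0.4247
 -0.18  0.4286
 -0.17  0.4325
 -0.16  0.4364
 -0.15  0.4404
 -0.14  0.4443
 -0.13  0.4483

σ√T = 0.33 × 1.2247 = 0.4042
d₁ = [ln(445/420) + (0.065 + 0.33²/2)·1.5] / 0.4042 = [0.0578 + 0.1792] / 0.4042 = 0.5864 ⇒ 0.59
d₂ = d₁ − σ√T = 0.5864 − 0.4042 = 0.1822 ⇒ 0.18
exp(−rT) = exp(−0.065·1.5) = 0.9071
N(−d₂) = N(-0.18) = 0.4286;  N(−d₁) = N(-0.59) = 0.2776
P = 420·0.9071·0.4286 − 445·0.2776 = 163.2889 − 123.5320 = 39.7569

€39.76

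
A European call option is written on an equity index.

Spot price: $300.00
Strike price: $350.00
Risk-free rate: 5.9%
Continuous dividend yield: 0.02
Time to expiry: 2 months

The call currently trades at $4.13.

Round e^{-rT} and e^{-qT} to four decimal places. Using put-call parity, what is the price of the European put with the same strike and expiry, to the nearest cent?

$51.69

e^(−qT) = e^(−0.02·0.1667) = 0.9967;  e^(−rT) = e^(−0.059·0.1667) = 0.9902
Put-call parity: C − P = S·e^(−qT) − K·e^(−rT) = 300·0.9967 − 350·0.9902 = 299.0100 − 346.5700 = -47.5600
P = C − (C − P) = 4.13 − (-47.5600) = 51.6900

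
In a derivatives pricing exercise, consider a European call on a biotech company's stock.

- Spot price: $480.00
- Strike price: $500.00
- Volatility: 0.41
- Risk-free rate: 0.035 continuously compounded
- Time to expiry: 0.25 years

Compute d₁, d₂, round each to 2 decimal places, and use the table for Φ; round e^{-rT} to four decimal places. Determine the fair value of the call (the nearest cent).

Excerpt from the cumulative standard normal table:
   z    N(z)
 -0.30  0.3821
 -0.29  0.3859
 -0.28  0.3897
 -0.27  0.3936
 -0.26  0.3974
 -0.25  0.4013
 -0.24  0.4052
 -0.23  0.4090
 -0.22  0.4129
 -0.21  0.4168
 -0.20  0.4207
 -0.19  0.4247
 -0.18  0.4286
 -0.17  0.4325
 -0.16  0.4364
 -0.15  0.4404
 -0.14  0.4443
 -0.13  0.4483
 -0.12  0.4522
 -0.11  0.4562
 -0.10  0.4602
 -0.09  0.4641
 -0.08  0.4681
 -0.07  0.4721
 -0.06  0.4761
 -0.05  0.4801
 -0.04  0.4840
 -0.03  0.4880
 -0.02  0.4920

$33.48

T = 0.25;  σ√T = 0.2050
d₁ = [ln(480/500) + (0.035 + 0.41²/2)·0.25] / 0.2050 = [-0.0408 + 0.0298] / 0.2050 = -0.0539 → -0.05
d₂ = d₁ − σ√T = -0.0539 − 0.2050 = -0.2589 → -0.26
e^(−rT) = e^(−0.035·0.25) = 0.9913
C = 480·N(-0.05) − 500·0.9913·N(-0.26) = 480·0.4801 − 500·0.9913·0.3974 = 230.4480 − 196.9713 = 33.4767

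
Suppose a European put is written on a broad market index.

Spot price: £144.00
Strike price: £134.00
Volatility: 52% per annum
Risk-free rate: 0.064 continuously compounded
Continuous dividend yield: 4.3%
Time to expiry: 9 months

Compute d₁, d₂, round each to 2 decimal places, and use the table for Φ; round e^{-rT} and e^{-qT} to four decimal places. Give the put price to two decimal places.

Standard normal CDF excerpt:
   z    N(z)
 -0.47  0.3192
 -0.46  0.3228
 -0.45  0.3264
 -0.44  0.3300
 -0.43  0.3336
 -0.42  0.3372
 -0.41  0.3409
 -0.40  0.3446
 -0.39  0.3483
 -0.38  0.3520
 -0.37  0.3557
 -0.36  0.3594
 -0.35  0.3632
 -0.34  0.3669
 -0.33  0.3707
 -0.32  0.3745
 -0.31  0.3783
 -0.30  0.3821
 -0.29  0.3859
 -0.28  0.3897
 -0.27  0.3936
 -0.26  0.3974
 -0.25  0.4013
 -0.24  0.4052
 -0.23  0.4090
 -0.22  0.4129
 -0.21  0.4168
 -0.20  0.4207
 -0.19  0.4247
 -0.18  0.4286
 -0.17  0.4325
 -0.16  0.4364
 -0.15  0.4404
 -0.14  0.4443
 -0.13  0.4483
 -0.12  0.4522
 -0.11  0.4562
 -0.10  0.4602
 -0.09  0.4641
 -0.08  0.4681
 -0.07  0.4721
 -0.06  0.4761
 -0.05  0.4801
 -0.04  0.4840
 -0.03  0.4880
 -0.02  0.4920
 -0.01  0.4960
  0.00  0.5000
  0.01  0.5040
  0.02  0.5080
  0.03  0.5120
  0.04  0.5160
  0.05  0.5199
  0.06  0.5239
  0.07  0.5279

σ√T = 0.52 × 0.8660 = 0.4503
d₁ = [ln(144/134) + (0.064 − 0.043 + ½·0.52²)·0.75] / (σ√T) = (0.0720 + 0.1172) / 0.4503 = 0.4200 ≈ 0.42
d₂ = 0.4200 − 0.4503 = -0.0304 ≈ -0.03
e^(−qT) = e^(−0.043·0.75) = 0.9683;  e^(−rT) = e^(−0.064·0.75) = 0.9531
N(−d₂) = N(0.03) = 0.5120;  N(−d₁) = N(-0.42) = 0.3372
P = 134·0.9531·0.5120 − 144·0.9683·0.3372 = 65.3903 − 47.0175 = 18.3727

£18.37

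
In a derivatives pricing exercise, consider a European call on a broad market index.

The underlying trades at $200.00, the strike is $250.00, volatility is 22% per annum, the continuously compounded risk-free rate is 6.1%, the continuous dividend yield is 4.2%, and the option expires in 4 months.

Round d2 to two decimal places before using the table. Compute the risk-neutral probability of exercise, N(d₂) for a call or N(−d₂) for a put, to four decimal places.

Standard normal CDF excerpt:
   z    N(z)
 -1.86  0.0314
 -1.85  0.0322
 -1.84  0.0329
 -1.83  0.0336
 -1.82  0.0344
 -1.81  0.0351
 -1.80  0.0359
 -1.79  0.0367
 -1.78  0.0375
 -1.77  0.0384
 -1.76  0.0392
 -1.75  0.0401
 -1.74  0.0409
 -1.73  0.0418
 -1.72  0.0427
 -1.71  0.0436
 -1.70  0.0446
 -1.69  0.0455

0.0384

T = 0.3333;  σ√T = 0.1270
d₁ = [ln(200/250) + (0.061 − 0.042 + 0.22²/2)·0.3333] / 0.1270 = [-0.2231 + 0.0144] / 0.1270 = -1.6434 ⇒ -1.64
d₂ = d₁ − σ√T = -1.6434 − 0.1270 = -1.7704 ⇒ -1.77
Pr(exercise) under Q = N(d₂) = 0.0384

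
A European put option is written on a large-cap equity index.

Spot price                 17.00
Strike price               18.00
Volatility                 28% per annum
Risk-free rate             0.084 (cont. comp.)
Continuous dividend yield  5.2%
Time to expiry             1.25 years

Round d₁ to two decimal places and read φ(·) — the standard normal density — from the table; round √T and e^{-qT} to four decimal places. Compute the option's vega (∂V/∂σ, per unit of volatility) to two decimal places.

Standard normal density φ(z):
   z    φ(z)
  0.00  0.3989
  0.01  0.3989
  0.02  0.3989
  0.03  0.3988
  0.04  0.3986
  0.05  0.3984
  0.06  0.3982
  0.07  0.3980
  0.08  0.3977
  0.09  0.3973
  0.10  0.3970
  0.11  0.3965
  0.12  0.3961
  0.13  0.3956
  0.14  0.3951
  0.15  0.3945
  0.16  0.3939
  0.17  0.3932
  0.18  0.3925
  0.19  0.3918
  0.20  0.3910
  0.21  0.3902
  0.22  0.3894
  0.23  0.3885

σ√T = 0.28·√1.25 = 0.3130
ln(S/K) + (r − q + σ²/2)T = ln(17/18) + (0.084 − 0.052 + 0.28²/2)·1.25 = -0.0572 + 0.0890 = 0.0318
d₁ = 0.0318 / 0.3130 = 0.1017 ≈ 0.10
√T = √1.25 = 1.1180
φ(d₁) = φ(0.10) = 0.3970
e^(−qT) = e^(−0.052·1.25) = 0.9371
vega = S·e^(−qT)·φ(d₁)·√T = 17·0.9371·0.3970·1.1180 = 7.0708

7.07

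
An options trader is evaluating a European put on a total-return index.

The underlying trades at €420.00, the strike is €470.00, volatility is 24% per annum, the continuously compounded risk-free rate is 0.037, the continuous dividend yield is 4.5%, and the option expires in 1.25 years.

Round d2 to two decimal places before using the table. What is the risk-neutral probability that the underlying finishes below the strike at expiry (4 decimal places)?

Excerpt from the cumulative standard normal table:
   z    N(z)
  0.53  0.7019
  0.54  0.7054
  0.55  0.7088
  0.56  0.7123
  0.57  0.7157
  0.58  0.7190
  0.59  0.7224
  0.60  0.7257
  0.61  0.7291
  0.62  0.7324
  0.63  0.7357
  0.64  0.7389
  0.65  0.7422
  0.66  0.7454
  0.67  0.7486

0.7224

T = 1.25;  σ√T = 0.2683
d₁ = [ln(420/470) + (0.037 − 0.045 + 0.24²/2)·1.25] / 0.2683 = [-0.1125 + 0.0260] / 0.2683 = -0.3223 ⇒ -0.32
d₂ = d₁ − σ√T = -0.3223 − 0.2683 = -0.5906 ⇒ -0.59
Risk-neutral Pr[S_T < K] = N(−d₂) = N(0.59) = 0.7224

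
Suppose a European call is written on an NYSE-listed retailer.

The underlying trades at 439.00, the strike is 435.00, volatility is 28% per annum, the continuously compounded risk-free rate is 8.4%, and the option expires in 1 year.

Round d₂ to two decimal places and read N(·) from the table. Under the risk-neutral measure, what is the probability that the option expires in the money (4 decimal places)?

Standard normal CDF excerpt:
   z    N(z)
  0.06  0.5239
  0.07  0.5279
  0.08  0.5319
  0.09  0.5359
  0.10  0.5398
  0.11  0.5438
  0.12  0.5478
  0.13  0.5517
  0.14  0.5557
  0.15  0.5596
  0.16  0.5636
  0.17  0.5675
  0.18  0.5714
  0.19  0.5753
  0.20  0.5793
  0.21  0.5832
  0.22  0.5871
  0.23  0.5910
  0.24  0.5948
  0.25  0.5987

T = 1;  σ√T = 0.2800
ln(S/K) + (r + σ²/2)T = ln(439/435) + (0.084 + 0.28²/2)·1 = 0.0092 + 0.1232 = 0.1324
d₁ = 0.1324 / 0.2800 = 0.4727 → 0.47
d₂ = d₁ − σ√T = 0.4727 − 0.2800 = 0.1927 → 0.19
Pr(exercise) under Q = N(d₂) = 0.5753

0.5753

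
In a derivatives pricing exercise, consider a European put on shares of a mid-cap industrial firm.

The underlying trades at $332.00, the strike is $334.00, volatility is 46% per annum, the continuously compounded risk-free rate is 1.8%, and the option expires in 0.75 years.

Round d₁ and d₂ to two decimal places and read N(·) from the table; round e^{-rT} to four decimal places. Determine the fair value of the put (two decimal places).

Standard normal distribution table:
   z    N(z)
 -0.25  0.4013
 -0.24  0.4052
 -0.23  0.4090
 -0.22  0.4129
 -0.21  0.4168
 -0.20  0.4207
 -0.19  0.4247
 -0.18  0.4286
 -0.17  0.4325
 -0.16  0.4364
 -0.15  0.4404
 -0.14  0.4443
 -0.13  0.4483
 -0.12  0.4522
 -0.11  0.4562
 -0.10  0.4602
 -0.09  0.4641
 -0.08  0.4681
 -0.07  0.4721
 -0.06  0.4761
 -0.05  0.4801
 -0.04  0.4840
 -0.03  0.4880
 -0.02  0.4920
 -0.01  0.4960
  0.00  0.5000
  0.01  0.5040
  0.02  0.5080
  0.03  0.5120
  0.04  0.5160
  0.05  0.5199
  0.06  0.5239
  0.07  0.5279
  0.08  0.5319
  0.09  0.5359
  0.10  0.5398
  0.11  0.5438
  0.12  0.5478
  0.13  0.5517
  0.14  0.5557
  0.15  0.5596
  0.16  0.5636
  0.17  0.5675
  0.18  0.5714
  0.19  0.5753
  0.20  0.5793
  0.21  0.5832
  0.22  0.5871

$51.21

σ√T = 0.46 × 0.8660 = 0.3984
d₁ = [ln(332/334) + (0.018 + ½·0.46²)·0.75] / (σ√T) = (-0.0060 + 0.0929) / 0.3984 = 0.2180 ⇒ 0.22
d₂ = 0.2180 − 0.3984 = -0.1804 ⇒ -0.18
e^(−rT) = e^(−0.018·0.75) = 0.9866
N(−d₂) = N(0.18) = 0.5714;  N(−d₁) = N(-0.22) = 0.4129
P = 334·0.9866·0.5714 − 332·0.4129 = 188.2902 − 137.0828 = 51.2074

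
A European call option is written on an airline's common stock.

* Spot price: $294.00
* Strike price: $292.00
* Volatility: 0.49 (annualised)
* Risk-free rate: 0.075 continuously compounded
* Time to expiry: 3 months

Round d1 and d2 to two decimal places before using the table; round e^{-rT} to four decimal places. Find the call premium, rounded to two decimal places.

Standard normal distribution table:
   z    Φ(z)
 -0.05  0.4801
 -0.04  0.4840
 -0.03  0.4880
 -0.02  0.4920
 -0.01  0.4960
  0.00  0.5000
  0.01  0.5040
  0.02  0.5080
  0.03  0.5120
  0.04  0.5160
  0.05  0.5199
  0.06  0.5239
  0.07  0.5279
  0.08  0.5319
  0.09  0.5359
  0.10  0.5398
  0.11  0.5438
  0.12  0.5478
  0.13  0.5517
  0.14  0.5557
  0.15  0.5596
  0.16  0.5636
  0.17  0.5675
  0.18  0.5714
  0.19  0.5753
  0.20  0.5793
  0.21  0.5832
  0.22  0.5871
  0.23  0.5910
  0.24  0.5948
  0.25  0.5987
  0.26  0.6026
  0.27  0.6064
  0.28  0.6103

$32.76

T = 0.25;  σ√T = 0.2450
ln(S/K) + (r + σ²/2)T = ln(294/292) + (0.075 + 0.49²/2)·0.25 = 0.0068 + 0.0488 = 0.0556
d₁ = 0.0556 / 0.2450 = 0.2269 → 0.23
d₂ = d₁ − σ√T = 0.2269 − 0.2450 = -0.0181 → -0.02
e^(−rT) = e^(−0.075·0.25) = 0.9814
N(d₁) = N(0.23) = 0.5910;  N(d₂) = N(-0.02) = 0.4920
C = 294·0.5910 − 292·0.9814·0.4920 = 173.7540 − 140.9918 = 32.7622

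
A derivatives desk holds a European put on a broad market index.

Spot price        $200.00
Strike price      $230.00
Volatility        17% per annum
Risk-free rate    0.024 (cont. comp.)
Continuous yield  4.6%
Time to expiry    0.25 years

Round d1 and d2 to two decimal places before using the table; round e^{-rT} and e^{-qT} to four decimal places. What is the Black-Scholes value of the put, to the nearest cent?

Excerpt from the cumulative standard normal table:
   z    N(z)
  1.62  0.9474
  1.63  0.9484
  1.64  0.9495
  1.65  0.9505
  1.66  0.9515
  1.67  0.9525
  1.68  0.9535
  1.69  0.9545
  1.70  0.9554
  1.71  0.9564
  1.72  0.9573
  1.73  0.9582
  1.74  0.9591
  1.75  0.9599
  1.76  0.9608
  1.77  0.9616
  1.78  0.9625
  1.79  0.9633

$31.12

σ√T = 0.17 × 0.5000 = 0.0850
ln(S/K) + (r − q + σ²/2)T = ln(200/230) + (0.024 − 0.046 + 0.17²/2)·0.25 = -0.1398 − 0.0019 = -0.1416
d₁ = -0.1416 / 0.0850 = -1.6665 ≈ -1.67
d₂ = d₁ − σ√T = -1.6665 − 0.0850 = -1.7515 ≈ -1.75
e^(−qT) = e^(−0.046·0.25) = 0.9886;  e^(−rT) = e^(−0.024·0.25) = 0.9940
N(−d₂) = N(1.75) = 0.9599;  N(−d₁) = N(1.67) = 0.9525
P = 230·0.9940·0.9599 − 200·0.9886·0.9525 = 219.4523 − 188.3283 = 31.1240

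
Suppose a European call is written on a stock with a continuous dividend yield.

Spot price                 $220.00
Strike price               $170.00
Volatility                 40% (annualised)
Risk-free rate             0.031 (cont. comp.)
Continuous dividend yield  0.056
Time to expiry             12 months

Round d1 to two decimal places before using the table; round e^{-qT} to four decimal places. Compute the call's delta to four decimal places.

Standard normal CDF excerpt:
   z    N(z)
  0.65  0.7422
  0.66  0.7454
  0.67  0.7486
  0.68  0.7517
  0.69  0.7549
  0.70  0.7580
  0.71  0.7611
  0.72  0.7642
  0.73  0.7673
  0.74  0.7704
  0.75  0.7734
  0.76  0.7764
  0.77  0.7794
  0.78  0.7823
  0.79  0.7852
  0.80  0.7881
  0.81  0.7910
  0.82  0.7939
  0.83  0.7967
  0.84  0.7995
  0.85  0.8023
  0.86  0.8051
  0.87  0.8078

T = 1;  σ√T = 0.4000
d₁ = [ln(220/170) + (0.031 − 0.056 + 0.4²/2)·1] / 0.4000 = [0.2578 + 0.0550] / 0.4000 = 0.7821 ⇒ 0.78
N(d₁) = N(0.78) = 0.7823
Δ_call = e^(−qT)·N(d₁) = 0.9455·0.7823 = 0.7397

0.7397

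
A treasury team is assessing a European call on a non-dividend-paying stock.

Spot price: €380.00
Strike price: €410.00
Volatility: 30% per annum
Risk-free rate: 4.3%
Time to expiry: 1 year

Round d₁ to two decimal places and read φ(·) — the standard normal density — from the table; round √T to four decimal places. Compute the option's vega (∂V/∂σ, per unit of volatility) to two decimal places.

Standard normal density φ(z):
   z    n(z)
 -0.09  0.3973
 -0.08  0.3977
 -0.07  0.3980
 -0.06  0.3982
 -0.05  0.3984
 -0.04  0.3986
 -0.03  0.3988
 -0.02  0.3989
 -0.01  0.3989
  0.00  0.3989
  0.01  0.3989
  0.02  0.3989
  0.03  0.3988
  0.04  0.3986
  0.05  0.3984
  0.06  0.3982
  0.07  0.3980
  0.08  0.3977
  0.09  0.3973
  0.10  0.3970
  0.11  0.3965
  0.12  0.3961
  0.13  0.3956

T = 1;  σ√T = 0.3000
d₁ = [ln(380/410) + (0.043 + 0.3²/2)·1] / 0.3000 = [-0.0760 + 0.0880] / 0.3000 = 0.0400 → 0.04
√T = √1 = 1.0000
φ(d₁) = φ(0.04) = 0.3986
vega = S·φ(d₁)·√T = 380·0.3986·1.0000 = 151.4680
(The put has the same vega.)

151.47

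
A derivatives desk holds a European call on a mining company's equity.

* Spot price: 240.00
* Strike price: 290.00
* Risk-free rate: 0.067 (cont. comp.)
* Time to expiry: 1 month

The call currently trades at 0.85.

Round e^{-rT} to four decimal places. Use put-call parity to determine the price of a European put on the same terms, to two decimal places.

49.23

e^(−rT) = e^(−0.067·0.08333) = 0.9944
Put-call parity: C − P = S − K·e^(−rT) = 240 − 290·0.9944 = 240 − 288.3760 = -48.3760
P = C − (C − P) = 0.85 − (-48.3760) = 49.2260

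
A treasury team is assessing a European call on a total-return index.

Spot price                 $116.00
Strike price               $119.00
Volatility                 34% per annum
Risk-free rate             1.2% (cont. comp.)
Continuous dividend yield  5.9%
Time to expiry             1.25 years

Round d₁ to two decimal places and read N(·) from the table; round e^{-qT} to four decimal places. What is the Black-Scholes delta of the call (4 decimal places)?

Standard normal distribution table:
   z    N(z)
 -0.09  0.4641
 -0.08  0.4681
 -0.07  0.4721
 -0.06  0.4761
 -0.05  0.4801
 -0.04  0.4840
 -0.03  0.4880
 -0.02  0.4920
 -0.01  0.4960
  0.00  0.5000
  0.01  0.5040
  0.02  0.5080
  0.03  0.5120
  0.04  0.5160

0.4533

T = 1.25;  σ√T = 0.3801
d₁ = [ln(116/119) + (0.012 − 0.059 + 0.34²/2)·1.25] / 0.3801 = [-0.0255 + 0.0135] / 0.3801 = -0.0317 → -0.03
N(d₁) = N(-0.03) = 0.4880
Δ_call = e^(−qT)·N(d₁) = 0.9289·0.4880 = 0.4533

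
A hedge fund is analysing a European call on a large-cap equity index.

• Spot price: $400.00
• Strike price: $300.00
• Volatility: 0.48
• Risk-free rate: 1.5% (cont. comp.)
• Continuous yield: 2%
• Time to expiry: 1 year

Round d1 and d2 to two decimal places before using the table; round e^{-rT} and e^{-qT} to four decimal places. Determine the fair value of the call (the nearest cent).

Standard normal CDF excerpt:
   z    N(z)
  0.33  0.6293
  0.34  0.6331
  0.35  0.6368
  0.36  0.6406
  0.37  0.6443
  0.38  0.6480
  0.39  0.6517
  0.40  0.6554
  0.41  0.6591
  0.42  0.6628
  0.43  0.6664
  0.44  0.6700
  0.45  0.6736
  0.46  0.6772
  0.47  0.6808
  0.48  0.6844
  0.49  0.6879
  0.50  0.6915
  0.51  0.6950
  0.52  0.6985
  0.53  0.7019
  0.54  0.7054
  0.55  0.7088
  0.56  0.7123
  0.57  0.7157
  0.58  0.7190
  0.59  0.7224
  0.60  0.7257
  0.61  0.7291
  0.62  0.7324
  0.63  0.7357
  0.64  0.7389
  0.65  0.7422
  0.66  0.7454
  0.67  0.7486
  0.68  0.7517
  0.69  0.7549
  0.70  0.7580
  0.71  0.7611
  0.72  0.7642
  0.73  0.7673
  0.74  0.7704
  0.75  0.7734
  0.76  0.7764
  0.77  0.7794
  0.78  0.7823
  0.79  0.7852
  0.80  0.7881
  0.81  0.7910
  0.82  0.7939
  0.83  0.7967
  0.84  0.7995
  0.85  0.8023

$124.18

σ√T = 0.48 × 1.0000 = 0.4800
d₁ = [ln(400/300) + (0.015 − 0.02 + 0.48²/2)·1] / 0.4800 = [0.2877 + 0.1102] / 0.4800 = 0.8289 ⇒ 0.83
d₂ = d₁ − σ√T = 0.8289 − 0.4800 = 0.3489 ⇒ 0.35
e^(−qT) = e^(−0.02·1) = 0.9802;  e^(−rT) = e^(−0.015·1) = 0.9851
N(d₁) = N(0.83) = 0.7967;  N(d₂) = N(0.35) = 0.6368
C = 400·0.9802·0.7967 − 300·0.9851·0.6368 = 312.3701 − 188.1935 = 124.1766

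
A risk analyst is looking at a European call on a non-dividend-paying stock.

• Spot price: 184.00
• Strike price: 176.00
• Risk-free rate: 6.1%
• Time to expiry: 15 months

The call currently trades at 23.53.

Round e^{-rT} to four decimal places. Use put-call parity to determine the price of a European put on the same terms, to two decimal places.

exp(−rT) = exp(−0.061·1.25) = 0.9266
Put-call parity: C − P = S − K·e^(−rT) = 184 − 176·0.9266 = 184 − 163.0816 = 20.9184
P = C − (C − P) = 23.53 − (20.9184) = 2.6116

2.61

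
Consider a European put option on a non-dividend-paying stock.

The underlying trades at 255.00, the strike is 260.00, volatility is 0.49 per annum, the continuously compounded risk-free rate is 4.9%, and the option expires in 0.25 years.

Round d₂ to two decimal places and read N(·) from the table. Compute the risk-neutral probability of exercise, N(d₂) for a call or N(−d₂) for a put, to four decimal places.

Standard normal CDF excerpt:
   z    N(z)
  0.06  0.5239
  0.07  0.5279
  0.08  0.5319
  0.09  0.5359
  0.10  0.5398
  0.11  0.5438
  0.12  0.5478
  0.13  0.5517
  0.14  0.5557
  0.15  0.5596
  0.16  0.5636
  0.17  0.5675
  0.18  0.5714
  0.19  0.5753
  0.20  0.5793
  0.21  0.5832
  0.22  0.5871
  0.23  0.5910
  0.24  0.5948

0.5596

T = 0.25;  σ√T = 0.2450
d₁ = [ln(255/260) + (0.049 + 0.49²/2)·0.25] / 0.2450 = [-0.0194 + 0.0423] / 0.2450 = 0.0932 which rounds to 0.09
d₂ = d₁ − σ√T = 0.0932 − 0.2450 = -0.1518 which rounds to -0.15
Pr(exercise) under Q = N(−d₂) = N(0.15) = 0.5596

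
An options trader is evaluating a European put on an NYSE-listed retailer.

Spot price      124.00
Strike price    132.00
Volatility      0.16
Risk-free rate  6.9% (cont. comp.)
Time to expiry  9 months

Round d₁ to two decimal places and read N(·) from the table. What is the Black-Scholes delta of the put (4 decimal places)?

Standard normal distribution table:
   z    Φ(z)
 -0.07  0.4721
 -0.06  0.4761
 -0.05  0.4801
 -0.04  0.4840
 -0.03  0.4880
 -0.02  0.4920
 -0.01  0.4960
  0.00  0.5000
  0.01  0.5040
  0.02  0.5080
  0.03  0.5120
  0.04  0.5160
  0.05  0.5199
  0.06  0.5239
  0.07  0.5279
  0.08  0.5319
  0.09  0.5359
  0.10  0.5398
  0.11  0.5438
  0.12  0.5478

T = 0.75;  σ√T = 0.1386
d₁ = [ln(124/132) + (0.069 + 0.16²/2)·0.75] / 0.1386 = [-0.0625 + 0.0614] / 0.1386 = -0.0084 ≈ -0.01
N(d₁) = N(-0.01) = 0.4960
Δ_put = N(d₁) − 1 = 0.4960 − 1 = -0.5040

-0.5040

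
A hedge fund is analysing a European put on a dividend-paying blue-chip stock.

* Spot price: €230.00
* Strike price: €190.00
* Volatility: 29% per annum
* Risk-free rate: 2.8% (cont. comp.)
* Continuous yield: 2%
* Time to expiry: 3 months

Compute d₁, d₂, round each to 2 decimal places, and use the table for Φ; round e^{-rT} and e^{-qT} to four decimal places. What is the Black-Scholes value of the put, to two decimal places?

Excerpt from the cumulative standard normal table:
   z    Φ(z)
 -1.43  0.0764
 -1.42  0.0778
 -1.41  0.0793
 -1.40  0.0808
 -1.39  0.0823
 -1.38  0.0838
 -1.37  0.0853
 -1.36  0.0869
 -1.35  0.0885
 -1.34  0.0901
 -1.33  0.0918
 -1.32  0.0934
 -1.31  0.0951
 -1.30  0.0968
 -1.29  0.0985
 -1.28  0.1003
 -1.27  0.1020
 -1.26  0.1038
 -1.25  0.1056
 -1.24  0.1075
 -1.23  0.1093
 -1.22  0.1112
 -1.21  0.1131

€1.09

σ√T = 0.29·√0.25 = 0.1450
d₁ = [ln(230/190) + (0.028 − 0.02 + 0.29²/2)·0.25] / 0.1450 = [0.1911 + 0.0125] / 0.1450 = 1.4039 which rounds to 1.40
d₂ = d₁ − σ√T = 1.4039 − 0.1450 = 1.2589 which rounds to 1.26
e^(−qT) = e^(−0.02·0.25) = 0.9950;  e^(−rT) = e^(−0.028·0.25) = 0.9930
N(−d₂) = N(-1.26) = 0.1038;  N(−d₁) = N(-1.40) = 0.0808
P = 190·0.9930·0.1038 − 230·0.9950·0.0808 = 19.5839 − 18.4911 = 1.0929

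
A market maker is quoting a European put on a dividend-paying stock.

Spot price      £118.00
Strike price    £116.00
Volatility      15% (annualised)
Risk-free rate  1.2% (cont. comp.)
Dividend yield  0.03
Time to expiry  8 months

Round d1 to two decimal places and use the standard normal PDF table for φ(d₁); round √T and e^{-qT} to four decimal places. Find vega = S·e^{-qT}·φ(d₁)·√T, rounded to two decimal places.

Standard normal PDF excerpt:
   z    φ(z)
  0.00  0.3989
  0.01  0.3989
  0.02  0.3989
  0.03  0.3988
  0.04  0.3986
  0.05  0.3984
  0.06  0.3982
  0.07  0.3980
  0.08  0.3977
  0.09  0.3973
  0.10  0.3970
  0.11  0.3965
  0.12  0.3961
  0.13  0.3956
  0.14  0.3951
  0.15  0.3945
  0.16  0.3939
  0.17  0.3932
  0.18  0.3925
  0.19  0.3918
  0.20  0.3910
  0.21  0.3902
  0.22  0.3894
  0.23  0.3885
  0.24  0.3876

37.49

T = 0.6667;  σ√T = 0.1225
d₁ = [ln(118/116) + (0.012 − 0.03 + ½·0.15²)·0.6667] / (σ√T) = (0.0171 − 0.0045) / 0.1225 = 0.1028 ⇒ 0.10
√T = √0.6667 = 0.8165
φ(d₁) = φ(0.10) = 0.3970
exp(−qT) = exp(−0.03·0.6667) = 0.9802
vega = S·exp(−qT)·φ(d₁)·√T = 118·0.9802·0.3970·0.8165 = 37.4924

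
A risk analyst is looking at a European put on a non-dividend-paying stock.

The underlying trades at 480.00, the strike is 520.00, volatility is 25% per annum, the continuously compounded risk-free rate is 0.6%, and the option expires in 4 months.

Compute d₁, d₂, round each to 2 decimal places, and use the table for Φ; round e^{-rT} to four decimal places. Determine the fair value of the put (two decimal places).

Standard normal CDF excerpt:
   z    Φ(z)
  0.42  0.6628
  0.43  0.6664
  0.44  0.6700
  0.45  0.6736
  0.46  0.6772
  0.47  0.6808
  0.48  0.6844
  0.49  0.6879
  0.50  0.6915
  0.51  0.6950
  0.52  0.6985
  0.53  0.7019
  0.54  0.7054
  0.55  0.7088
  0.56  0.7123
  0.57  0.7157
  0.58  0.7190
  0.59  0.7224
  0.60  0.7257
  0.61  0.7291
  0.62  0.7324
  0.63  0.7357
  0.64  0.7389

T = 0.3333;  σ√T = 0.1443
d₁ = [ln(480/520) + (0.006 + ½·0.25²)·0.3333] / (σ√T) = (-0.0800 + 0.0124) / 0.1443 = -0.4685 ≈ -0.47
d₂ = -0.4685 − 0.1443 = -0.6129 ≈ -0.61
exp(−rT) = exp(−0.006·0.3333) = 0.9980
N(−d₂) = N(0.61) = 0.7291;  N(−d₁) = N(0.47) = 0.6808
P = 520·0.9980·0.7291 − 480·0.6808 = 378.3737 − 326.7840 = 51.5897

51.59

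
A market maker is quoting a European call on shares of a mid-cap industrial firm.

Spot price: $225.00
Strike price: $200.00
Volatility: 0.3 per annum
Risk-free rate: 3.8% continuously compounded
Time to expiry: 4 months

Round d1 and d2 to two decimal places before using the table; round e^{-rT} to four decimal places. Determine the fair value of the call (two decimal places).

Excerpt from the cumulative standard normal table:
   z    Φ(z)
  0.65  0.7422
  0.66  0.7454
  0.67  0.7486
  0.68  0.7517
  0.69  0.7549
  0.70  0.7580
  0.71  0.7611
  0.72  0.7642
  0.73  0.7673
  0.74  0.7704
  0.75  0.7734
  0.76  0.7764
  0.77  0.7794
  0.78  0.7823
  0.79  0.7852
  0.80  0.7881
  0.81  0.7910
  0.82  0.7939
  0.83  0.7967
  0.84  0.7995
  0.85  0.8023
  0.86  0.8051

$32.05

σ√T = 0.3·√0.3333 = 0.1732
d₁ = [ln(225/200) + (0.038 + ½·0.3²)·0.3333] / (σ√T) = (0.1178 + 0.0277) / 0.1732 = 0.8398 ⇒ 0.84
d₂ = 0.8398 − 0.1732 = 0.6665 ⇒ 0.67
e^(−rT) = e^(−0.038·0.3333) = 0.9874
N(d₁) = N(0.84) = 0.7995;  N(d₂) = N(0.67) = 0.7486
C = 225·0.7995 − 200·0.9874·0.7486 = 179.8875 − 147.8335 = 32.0540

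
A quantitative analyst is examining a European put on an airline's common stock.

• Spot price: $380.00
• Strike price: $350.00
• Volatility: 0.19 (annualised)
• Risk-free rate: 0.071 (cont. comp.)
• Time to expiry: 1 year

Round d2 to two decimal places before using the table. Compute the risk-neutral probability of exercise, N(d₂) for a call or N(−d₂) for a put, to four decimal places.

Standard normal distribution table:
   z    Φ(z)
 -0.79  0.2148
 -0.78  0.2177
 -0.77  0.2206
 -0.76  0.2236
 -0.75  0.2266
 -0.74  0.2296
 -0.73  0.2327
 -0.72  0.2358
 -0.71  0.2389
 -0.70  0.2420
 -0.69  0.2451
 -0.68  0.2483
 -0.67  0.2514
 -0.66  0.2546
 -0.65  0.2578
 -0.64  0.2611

0.2389

σ√T = 0.19·√1 = 0.1900
ln(S/K) + (r + σ²/2)T = ln(380/350) + (0.071 + 0.19²/2)·1 = 0.0822 + 0.0890 = 0.1713
d₁ = 0.1713 / 0.1900 = 0.9015 ⇒ 0.90
d₂ = d₁ − σ√T = 0.9015 − 0.1900 = 0.7115 ⇒ 0.71
Risk-neutral Pr[S_T < K] = N(−d₂) = N(-0.71) = 0.2389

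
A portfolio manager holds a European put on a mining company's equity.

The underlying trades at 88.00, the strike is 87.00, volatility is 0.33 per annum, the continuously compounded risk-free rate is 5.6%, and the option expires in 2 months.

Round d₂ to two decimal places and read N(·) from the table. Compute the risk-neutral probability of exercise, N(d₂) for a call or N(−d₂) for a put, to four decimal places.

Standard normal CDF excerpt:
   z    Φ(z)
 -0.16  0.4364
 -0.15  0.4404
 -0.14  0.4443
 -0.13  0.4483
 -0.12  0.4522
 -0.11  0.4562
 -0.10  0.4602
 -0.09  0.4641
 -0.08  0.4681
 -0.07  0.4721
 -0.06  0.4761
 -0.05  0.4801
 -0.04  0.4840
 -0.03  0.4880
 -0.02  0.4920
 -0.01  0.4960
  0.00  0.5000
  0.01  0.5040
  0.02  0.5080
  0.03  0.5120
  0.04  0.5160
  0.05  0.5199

σ√T = 0.33·√0.1667 = 0.1347
d₁ = [ln(88/87) + (0.056 + 0.33²/2)·0.1667] / 0.1347 = [0.0114 + 0.0184] / 0.1347 = 0.2215 ⇒ 0.22
d₂ = d₁ − σ√T = 0.2215 − 0.1347 = 0.0867 ⇒ 0.09
Risk-neutral Pr[S_T < K] = N(−d₂) = N(-0.09) = 0.4641

0.4641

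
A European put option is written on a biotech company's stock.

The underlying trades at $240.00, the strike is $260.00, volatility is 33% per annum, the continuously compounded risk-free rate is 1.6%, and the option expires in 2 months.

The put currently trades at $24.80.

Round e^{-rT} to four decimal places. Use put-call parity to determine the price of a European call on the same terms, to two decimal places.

$5.50

exp(−rT) = exp(−0.016·0.1667) = 0.9973
Put-call parity: C − P = S − K·e^(−rT) = 240 − 260·0.9973 = 240 − 259.2980 = -19.2980
C = P + (C − P) = 24.80 + (-19.2980) = 5.5020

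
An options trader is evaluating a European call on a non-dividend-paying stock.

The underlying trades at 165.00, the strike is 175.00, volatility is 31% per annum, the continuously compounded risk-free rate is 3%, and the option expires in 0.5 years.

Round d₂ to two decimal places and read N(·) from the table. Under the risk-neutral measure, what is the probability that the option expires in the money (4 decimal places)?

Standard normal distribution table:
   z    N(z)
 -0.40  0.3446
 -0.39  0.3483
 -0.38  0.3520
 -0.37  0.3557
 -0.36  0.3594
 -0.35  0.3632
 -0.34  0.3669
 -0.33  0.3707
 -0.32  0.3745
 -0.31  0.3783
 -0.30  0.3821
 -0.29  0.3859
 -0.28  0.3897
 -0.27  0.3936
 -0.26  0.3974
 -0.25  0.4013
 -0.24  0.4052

T = 0.5;  σ√T = 0.2192
d₁ = [ln(165/175) + (0.03 + ½·0.31²)·0.5] / (σ√T) = (-0.0588 + 0.0390) / 0.2192 = -0.0904 ≈ -0.09
d₂ = -0.0904 − 0.2192 = -0.3096 ≈ -0.31
Pr(exercise) under Q = N(d₂) = 0.3783

0.3783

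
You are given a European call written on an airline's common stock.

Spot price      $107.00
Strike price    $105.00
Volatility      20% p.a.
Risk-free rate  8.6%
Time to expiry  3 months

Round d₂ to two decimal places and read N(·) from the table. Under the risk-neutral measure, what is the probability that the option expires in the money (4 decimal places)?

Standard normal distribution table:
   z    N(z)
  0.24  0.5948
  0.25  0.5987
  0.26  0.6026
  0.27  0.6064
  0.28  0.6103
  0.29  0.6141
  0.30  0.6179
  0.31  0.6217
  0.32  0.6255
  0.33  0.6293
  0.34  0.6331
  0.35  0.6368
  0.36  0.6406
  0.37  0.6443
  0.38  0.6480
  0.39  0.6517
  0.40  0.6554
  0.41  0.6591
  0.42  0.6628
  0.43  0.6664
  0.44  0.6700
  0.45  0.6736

σ√T = 0.2 × 0.5000 = 0.1000
d₁ = [ln(107/105) + (0.086 + 0.2²/2)·0.25] / 0.1000 = [0.0189 + 0.0265] / 0.1000 = 0.4537 → 0.45
d₂ = d₁ − σ√T = 0.4537 − 0.1000 = 0.3537 → 0.35
Pr(exercise) under Q = N(d₂) = 0.6368

0.6368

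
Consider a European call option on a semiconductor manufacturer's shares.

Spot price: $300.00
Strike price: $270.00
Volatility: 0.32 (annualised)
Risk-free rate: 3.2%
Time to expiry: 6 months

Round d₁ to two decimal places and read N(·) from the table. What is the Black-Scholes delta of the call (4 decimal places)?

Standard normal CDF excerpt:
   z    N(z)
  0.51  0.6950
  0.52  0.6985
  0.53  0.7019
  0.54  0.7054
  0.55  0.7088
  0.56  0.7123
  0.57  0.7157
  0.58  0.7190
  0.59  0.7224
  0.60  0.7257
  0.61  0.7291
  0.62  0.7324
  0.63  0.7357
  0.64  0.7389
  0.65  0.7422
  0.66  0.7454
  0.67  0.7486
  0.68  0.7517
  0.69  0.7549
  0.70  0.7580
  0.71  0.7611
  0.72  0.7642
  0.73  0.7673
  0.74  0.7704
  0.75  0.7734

σ√T = 0.32 × 0.7071 = 0.2263
ln(S/K) + (r + σ²/2)T = ln(300/270) + (0.032 + 0.32²/2)·0.5 = 0.1054 + 0.0416 = 0.1470
d₁ = 0.1470 / 0.2263 = 0.6495 ≈ 0.65
N(d₁) = N(0.65) = 0.7422
Δ_call = N(d₁) = 0.7422

0.7422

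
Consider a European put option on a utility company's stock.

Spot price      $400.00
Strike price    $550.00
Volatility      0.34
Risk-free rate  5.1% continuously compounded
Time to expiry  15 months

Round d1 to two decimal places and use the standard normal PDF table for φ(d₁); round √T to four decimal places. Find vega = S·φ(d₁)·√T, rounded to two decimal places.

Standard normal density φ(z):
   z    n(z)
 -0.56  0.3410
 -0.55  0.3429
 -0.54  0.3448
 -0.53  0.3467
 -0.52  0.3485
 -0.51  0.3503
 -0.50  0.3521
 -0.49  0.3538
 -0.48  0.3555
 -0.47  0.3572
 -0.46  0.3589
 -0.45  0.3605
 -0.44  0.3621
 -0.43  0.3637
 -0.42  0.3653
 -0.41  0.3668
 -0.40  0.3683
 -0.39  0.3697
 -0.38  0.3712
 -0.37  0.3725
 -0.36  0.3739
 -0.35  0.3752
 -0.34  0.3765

158.98

σ√T = 0.34·√1.25 = 0.3801
d₁ = [ln(400/550) + (0.051 + 0.34²/2)·1.25] / 0.3801 = [-0.3185 + 0.1360] / 0.3801 = -0.4800 ⇒ -0.48
√T = √1.25 = 1.1180
φ(d₁) = φ(-0.48) = 0.3555
vega = S·φ(d₁)·√T = 400·0.3555·1.1180 = 158.9796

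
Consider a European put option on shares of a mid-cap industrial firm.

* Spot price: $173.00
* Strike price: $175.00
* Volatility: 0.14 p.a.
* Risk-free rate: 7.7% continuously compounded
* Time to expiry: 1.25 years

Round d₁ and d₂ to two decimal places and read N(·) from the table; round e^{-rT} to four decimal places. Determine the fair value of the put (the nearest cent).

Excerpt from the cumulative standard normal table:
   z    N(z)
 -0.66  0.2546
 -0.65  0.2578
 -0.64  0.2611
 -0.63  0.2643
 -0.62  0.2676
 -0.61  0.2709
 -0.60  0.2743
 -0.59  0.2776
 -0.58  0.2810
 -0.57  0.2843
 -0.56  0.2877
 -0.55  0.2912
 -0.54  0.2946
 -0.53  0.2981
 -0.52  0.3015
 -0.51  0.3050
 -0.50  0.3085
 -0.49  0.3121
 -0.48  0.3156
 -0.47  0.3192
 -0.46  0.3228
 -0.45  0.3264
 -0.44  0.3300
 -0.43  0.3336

$5.01

σ√T = 0.14·√1.25 = 0.1565
d₁ = [ln(173/175) + (0.077 + 0.14²/2)·1.25] / 0.1565 = [-0.0115 + 0.1085] / 0.1565 = 0.6197 ⇒ 0.62
d₂ = d₁ − σ√T = 0.6197 − 0.1565 = 0.4632 ⇒ 0.46
e^(−rT) = e^(−0.077·1.25) = 0.9082
N(−d₂) = N(-0.46) = 0.3228;  N(−d₁) = N(-0.62) = 0.2676
P = 175·0.9082·0.3228 − 173·0.2676 = 51.3042 − 46.2948 = 5.0094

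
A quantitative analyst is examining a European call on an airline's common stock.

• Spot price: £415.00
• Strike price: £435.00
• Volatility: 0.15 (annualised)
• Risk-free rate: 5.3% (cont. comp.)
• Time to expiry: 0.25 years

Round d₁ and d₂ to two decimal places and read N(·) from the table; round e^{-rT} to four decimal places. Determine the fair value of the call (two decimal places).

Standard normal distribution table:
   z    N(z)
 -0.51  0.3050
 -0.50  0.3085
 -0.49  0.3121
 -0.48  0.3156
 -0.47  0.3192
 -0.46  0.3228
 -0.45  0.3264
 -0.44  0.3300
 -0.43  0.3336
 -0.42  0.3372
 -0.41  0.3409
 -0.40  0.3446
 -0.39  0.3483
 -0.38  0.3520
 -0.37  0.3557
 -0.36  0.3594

£7.50

σ√T = 0.15 × 0.5000 = 0.0750
ln(S/K) + (r + σ²/2)T = ln(415/435) + (0.053 + 0.15²/2)·0.25 = -0.0471 + 0.0161 = -0.0310
d₁ = -0.0310 / 0.0750 = -0.4134 which rounds to -0.41
d₂ = d₁ − σ√T = -0.4134 − 0.0750 = -0.4884 which rounds to -0.49
exp(−rT) = exp(−0.053·0.25) = 0.9868
N(d₁) = N(-0.41) = 0.3409;  N(d₂) = N(-0.49) = 0.3121
C = 415·0.3409 − 435·0.9868·0.3121 = 141.4735 − 133.9714 = 7.5021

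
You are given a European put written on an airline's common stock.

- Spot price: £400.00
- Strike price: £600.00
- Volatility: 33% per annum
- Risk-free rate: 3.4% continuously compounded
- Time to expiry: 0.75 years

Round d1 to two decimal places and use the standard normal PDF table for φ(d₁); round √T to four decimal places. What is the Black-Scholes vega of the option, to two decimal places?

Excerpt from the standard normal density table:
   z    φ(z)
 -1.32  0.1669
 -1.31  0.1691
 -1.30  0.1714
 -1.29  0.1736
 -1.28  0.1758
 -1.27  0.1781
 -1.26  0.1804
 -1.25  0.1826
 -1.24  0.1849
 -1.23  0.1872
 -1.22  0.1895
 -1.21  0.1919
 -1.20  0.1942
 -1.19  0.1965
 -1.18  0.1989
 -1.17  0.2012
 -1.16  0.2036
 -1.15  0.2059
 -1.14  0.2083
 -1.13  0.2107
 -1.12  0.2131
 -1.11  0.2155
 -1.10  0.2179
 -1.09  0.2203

68.07

σ√T = 0.33 × 0.8660 = 0.2858
d₁ = [ln(400/600) + (0.034 + 0.33²/2)·0.75] / 0.2858 = [-0.4055 + 0.0663] / 0.2858 = -1.1866 ≈ -1.19
√T = √0.75 = 0.8660
φ(d₁) = φ(-1.19) = 0.1965
vega = S·φ(d₁)·√T = 400·0.1965·0.8660 = 68.0676
(The call has the same vega.)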